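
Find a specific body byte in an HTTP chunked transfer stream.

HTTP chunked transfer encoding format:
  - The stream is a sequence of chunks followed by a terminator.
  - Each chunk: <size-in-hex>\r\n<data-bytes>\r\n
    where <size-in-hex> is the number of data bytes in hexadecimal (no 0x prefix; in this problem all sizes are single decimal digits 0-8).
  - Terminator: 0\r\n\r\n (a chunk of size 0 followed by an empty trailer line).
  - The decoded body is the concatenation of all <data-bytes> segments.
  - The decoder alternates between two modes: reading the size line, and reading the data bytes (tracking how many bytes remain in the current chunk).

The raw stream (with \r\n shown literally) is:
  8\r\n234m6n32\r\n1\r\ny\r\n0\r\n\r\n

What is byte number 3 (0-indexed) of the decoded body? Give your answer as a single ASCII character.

Chunk 1: stream[0..1]='8' size=0x8=8, data at stream[3..11]='234m6n32' -> body[0..8], body so far='234m6n32'
Chunk 2: stream[13..14]='1' size=0x1=1, data at stream[16..17]='y' -> body[8..9], body so far='234m6n32y'
Chunk 3: stream[19..20]='0' size=0 (terminator). Final body='234m6n32y' (9 bytes)
Body byte 3 = 'm'

Answer: m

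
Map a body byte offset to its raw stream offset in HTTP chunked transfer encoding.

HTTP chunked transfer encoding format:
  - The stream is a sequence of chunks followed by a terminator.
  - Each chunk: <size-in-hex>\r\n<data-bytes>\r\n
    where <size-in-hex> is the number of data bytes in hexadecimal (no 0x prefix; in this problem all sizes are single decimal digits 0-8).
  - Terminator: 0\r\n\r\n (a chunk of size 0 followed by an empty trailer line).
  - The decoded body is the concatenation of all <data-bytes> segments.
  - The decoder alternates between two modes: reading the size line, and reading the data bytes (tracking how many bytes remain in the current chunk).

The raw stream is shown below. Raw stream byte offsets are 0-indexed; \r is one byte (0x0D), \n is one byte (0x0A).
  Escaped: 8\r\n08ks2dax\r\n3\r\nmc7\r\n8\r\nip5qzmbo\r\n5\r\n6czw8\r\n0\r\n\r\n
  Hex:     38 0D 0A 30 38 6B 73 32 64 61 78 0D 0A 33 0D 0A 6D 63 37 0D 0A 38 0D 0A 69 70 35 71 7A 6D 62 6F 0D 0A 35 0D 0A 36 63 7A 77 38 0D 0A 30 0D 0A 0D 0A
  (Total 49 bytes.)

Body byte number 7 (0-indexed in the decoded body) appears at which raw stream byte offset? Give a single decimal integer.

Answer: 10

Derivation:
Chunk 1: stream[0..1]='8' size=0x8=8, data at stream[3..11]='08ks2dax' -> body[0..8], body so far='08ks2dax'
Chunk 2: stream[13..14]='3' size=0x3=3, data at stream[16..19]='mc7' -> body[8..11], body so far='08ks2daxmc7'
Chunk 3: stream[21..22]='8' size=0x8=8, data at stream[24..32]='ip5qzmbo' -> body[11..19], body so far='08ks2daxmc7ip5qzmbo'
Chunk 4: stream[34..35]='5' size=0x5=5, data at stream[37..42]='6czw8' -> body[19..24], body so far='08ks2daxmc7ip5qzmbo6czw8'
Chunk 5: stream[44..45]='0' size=0 (terminator). Final body='08ks2daxmc7ip5qzmbo6czw8' (24 bytes)
Body byte 7 at stream offset 10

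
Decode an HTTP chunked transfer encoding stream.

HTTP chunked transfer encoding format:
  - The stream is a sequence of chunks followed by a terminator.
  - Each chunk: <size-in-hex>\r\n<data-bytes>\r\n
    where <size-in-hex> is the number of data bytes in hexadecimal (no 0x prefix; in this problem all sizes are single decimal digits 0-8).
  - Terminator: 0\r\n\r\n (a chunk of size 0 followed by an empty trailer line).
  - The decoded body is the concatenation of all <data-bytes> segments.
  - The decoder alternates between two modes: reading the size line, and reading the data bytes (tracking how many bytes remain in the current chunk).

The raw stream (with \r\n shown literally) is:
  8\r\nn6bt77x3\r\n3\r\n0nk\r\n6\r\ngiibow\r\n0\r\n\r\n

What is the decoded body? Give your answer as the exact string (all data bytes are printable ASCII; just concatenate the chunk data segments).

Answer: n6bt77x30nkgiibow

Derivation:
Chunk 1: stream[0..1]='8' size=0x8=8, data at stream[3..11]='n6bt77x3' -> body[0..8], body so far='n6bt77x3'
Chunk 2: stream[13..14]='3' size=0x3=3, data at stream[16..19]='0nk' -> body[8..11], body so far='n6bt77x30nk'
Chunk 3: stream[21..22]='6' size=0x6=6, data at stream[24..30]='giibow' -> body[11..17], body so far='n6bt77x30nkgiibow'
Chunk 4: stream[32..33]='0' size=0 (terminator). Final body='n6bt77x30nkgiibow' (17 bytes)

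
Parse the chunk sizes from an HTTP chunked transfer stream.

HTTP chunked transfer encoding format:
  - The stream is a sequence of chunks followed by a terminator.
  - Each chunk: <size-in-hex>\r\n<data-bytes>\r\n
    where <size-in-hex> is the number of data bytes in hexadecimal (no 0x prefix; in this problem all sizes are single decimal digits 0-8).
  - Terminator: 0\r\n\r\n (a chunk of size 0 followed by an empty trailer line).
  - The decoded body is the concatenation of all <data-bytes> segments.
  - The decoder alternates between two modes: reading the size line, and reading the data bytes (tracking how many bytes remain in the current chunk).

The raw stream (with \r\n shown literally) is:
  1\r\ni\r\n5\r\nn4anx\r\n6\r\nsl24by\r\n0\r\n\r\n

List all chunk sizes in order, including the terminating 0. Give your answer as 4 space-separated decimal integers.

Answer: 1 5 6 0

Derivation:
Chunk 1: stream[0..1]='1' size=0x1=1, data at stream[3..4]='i' -> body[0..1], body so far='i'
Chunk 2: stream[6..7]='5' size=0x5=5, data at stream[9..14]='n4anx' -> body[1..6], body so far='in4anx'
Chunk 3: stream[16..17]='6' size=0x6=6, data at stream[19..25]='sl24by' -> body[6..12], body so far='in4anxsl24by'
Chunk 4: stream[27..28]='0' size=0 (terminator). Final body='in4anxsl24by' (12 bytes)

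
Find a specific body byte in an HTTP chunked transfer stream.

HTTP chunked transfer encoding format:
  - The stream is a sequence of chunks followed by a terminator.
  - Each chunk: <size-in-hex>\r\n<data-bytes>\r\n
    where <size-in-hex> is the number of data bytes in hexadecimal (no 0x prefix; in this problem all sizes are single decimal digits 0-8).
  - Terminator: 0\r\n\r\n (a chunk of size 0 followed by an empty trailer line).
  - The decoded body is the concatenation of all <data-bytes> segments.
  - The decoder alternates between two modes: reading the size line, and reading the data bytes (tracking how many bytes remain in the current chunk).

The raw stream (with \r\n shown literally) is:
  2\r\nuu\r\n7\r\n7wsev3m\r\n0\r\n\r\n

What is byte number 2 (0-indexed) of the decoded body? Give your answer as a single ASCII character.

Answer: 7

Derivation:
Chunk 1: stream[0..1]='2' size=0x2=2, data at stream[3..5]='uu' -> body[0..2], body so far='uu'
Chunk 2: stream[7..8]='7' size=0x7=7, data at stream[10..17]='7wsev3m' -> body[2..9], body so far='uu7wsev3m'
Chunk 3: stream[19..20]='0' size=0 (terminator). Final body='uu7wsev3m' (9 bytes)
Body byte 2 = '7'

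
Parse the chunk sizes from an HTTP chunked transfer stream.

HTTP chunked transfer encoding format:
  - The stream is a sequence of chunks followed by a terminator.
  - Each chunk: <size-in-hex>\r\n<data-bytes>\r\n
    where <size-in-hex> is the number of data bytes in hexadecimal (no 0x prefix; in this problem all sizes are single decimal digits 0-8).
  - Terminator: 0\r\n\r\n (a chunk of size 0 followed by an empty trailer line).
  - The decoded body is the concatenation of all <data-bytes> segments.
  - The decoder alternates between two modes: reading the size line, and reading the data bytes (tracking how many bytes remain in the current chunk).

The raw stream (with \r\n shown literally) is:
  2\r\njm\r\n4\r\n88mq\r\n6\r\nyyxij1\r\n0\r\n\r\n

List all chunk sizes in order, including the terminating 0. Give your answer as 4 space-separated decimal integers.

Chunk 1: stream[0..1]='2' size=0x2=2, data at stream[3..5]='jm' -> body[0..2], body so far='jm'
Chunk 2: stream[7..8]='4' size=0x4=4, data at stream[10..14]='88mq' -> body[2..6], body so far='jm88mq'
Chunk 3: stream[16..17]='6' size=0x6=6, data at stream[19..25]='yyxij1' -> body[6..12], body so far='jm88mqyyxij1'
Chunk 4: stream[27..28]='0' size=0 (terminator). Final body='jm88mqyyxij1' (12 bytes)

Answer: 2 4 6 0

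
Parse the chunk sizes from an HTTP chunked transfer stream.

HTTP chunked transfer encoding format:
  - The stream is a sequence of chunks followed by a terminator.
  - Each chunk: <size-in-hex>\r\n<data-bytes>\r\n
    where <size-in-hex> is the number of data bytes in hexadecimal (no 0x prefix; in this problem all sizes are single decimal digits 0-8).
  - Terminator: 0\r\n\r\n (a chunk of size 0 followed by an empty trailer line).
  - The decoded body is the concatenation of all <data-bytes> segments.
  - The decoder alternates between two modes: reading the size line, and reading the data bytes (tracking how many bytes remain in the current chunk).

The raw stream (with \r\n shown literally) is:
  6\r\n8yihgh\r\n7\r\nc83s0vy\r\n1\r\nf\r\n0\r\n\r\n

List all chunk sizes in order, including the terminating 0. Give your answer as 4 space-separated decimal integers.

Chunk 1: stream[0..1]='6' size=0x6=6, data at stream[3..9]='8yihgh' -> body[0..6], body so far='8yihgh'
Chunk 2: stream[11..12]='7' size=0x7=7, data at stream[14..21]='c83s0vy' -> body[6..13], body so far='8yihghc83s0vy'
Chunk 3: stream[23..24]='1' size=0x1=1, data at stream[26..27]='f' -> body[13..14], body so far='8yihghc83s0vyf'
Chunk 4: stream[29..30]='0' size=0 (terminator). Final body='8yihghc83s0vyf' (14 bytes)

Answer: 6 7 1 0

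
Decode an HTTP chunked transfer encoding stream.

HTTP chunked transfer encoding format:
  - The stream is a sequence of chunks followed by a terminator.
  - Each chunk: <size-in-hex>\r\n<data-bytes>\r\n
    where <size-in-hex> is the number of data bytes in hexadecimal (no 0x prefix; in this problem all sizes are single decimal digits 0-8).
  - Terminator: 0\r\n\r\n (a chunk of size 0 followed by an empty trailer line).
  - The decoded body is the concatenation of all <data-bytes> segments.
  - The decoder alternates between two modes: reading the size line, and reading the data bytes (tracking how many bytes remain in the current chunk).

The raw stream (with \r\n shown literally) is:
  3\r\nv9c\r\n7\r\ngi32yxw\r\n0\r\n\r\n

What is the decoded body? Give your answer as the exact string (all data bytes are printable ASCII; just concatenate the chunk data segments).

Chunk 1: stream[0..1]='3' size=0x3=3, data at stream[3..6]='v9c' -> body[0..3], body so far='v9c'
Chunk 2: stream[8..9]='7' size=0x7=7, data at stream[11..18]='gi32yxw' -> body[3..10], body so far='v9cgi32yxw'
Chunk 3: stream[20..21]='0' size=0 (terminator). Final body='v9cgi32yxw' (10 bytes)

Answer: v9cgi32yxw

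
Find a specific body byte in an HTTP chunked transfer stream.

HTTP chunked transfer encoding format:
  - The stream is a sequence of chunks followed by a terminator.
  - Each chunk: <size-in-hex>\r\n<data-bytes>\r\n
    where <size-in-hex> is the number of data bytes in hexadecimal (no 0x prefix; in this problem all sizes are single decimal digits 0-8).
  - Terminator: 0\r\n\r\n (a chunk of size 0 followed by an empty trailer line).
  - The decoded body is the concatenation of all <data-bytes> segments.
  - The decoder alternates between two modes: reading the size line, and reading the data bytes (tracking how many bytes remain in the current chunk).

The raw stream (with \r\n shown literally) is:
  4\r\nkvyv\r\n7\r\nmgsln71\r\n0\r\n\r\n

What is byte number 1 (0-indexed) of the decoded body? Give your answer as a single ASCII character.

Answer: v

Derivation:
Chunk 1: stream[0..1]='4' size=0x4=4, data at stream[3..7]='kvyv' -> body[0..4], body so far='kvyv'
Chunk 2: stream[9..10]='7' size=0x7=7, data at stream[12..19]='mgsln71' -> body[4..11], body so far='kvyvmgsln71'
Chunk 3: stream[21..22]='0' size=0 (terminator). Final body='kvyvmgsln71' (11 bytes)
Body byte 1 = 'v'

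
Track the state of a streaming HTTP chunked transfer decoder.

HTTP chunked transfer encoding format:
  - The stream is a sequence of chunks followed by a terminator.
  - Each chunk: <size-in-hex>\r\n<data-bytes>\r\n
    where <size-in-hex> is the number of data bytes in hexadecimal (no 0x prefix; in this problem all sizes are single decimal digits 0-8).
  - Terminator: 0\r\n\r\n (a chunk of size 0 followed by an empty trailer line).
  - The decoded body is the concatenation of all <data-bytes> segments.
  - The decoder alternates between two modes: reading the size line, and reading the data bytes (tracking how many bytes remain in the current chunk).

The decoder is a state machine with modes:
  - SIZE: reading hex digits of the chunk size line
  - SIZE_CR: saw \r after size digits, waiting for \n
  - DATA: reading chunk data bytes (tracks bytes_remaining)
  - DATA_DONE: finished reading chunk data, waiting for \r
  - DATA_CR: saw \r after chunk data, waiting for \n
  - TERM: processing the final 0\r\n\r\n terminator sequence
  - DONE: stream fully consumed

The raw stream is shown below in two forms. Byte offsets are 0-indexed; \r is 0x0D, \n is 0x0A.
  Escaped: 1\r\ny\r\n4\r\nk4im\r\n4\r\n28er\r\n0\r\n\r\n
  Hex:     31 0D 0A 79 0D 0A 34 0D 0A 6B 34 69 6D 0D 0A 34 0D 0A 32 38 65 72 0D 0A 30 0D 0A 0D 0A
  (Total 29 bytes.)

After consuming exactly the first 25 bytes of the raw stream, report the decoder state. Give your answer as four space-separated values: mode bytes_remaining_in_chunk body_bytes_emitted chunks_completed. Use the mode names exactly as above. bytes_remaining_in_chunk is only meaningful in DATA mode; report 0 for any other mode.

Answer: SIZE 0 9 3

Derivation:
Byte 0 = '1': mode=SIZE remaining=0 emitted=0 chunks_done=0
Byte 1 = 0x0D: mode=SIZE_CR remaining=0 emitted=0 chunks_done=0
Byte 2 = 0x0A: mode=DATA remaining=1 emitted=0 chunks_done=0
Byte 3 = 'y': mode=DATA_DONE remaining=0 emitted=1 chunks_done=0
Byte 4 = 0x0D: mode=DATA_CR remaining=0 emitted=1 chunks_done=0
Byte 5 = 0x0A: mode=SIZE remaining=0 emitted=1 chunks_done=1
Byte 6 = '4': mode=SIZE remaining=0 emitted=1 chunks_done=1
Byte 7 = 0x0D: mode=SIZE_CR remaining=0 emitted=1 chunks_done=1
Byte 8 = 0x0A: mode=DATA remaining=4 emitted=1 chunks_done=1
Byte 9 = 'k': mode=DATA remaining=3 emitted=2 chunks_done=1
Byte 10 = '4': mode=DATA remaining=2 emitted=3 chunks_done=1
Byte 11 = 'i': mode=DATA remaining=1 emitted=4 chunks_done=1
Byte 12 = 'm': mode=DATA_DONE remaining=0 emitted=5 chunks_done=1
Byte 13 = 0x0D: mode=DATA_CR remaining=0 emitted=5 chunks_done=1
Byte 14 = 0x0A: mode=SIZE remaining=0 emitted=5 chunks_done=2
Byte 15 = '4': mode=SIZE remaining=0 emitted=5 chunks_done=2
Byte 16 = 0x0D: mode=SIZE_CR remaining=0 emitted=5 chunks_done=2
Byte 17 = 0x0A: mode=DATA remaining=4 emitted=5 chunks_done=2
Byte 18 = '2': mode=DATA remaining=3 emitted=6 chunks_done=2
Byte 19 = '8': mode=DATA remaining=2 emitted=7 chunks_done=2
Byte 20 = 'e': mode=DATA remaining=1 emitted=8 chunks_done=2
Byte 21 = 'r': mode=DATA_DONE remaining=0 emitted=9 chunks_done=2
Byte 22 = 0x0D: mode=DATA_CR remaining=0 emitted=9 chunks_done=2
Byte 23 = 0x0A: mode=SIZE remaining=0 emitted=9 chunks_done=3
Byte 24 = '0': mode=SIZE remaining=0 emitted=9 chunks_done=3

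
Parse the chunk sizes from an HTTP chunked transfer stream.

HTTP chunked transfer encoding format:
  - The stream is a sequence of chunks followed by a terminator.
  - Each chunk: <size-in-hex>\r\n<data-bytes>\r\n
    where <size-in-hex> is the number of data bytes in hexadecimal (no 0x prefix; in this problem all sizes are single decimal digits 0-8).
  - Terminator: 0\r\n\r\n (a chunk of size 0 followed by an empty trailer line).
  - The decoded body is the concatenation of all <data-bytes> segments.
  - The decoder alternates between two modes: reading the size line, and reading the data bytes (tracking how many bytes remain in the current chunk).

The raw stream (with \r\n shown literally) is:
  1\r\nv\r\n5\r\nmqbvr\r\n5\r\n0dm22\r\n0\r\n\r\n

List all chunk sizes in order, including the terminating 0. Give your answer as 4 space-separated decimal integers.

Answer: 1 5 5 0

Derivation:
Chunk 1: stream[0..1]='1' size=0x1=1, data at stream[3..4]='v' -> body[0..1], body so far='v'
Chunk 2: stream[6..7]='5' size=0x5=5, data at stream[9..14]='mqbvr' -> body[1..6], body so far='vmqbvr'
Chunk 3: stream[16..17]='5' size=0x5=5, data at stream[19..24]='0dm22' -> body[6..11], body so far='vmqbvr0dm22'
Chunk 4: stream[26..27]='0' size=0 (terminator). Final body='vmqbvr0dm22' (11 bytes)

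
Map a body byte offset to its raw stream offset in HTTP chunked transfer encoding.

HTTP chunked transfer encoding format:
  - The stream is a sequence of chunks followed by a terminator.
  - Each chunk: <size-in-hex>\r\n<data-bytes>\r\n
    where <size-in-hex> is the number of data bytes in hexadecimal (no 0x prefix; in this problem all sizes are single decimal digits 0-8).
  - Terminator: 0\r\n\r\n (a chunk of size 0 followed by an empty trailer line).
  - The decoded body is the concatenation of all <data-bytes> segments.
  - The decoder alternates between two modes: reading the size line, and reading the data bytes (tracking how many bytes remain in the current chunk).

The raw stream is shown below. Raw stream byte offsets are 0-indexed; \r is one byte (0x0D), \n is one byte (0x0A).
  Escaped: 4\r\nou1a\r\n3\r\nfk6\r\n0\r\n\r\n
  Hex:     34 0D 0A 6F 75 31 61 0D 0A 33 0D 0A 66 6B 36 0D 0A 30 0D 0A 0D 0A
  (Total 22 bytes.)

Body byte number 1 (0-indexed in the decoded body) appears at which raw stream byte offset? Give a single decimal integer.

Chunk 1: stream[0..1]='4' size=0x4=4, data at stream[3..7]='ou1a' -> body[0..4], body so far='ou1a'
Chunk 2: stream[9..10]='3' size=0x3=3, data at stream[12..15]='fk6' -> body[4..7], body so far='ou1afk6'
Chunk 3: stream[17..18]='0' size=0 (terminator). Final body='ou1afk6' (7 bytes)
Body byte 1 at stream offset 4

Answer: 4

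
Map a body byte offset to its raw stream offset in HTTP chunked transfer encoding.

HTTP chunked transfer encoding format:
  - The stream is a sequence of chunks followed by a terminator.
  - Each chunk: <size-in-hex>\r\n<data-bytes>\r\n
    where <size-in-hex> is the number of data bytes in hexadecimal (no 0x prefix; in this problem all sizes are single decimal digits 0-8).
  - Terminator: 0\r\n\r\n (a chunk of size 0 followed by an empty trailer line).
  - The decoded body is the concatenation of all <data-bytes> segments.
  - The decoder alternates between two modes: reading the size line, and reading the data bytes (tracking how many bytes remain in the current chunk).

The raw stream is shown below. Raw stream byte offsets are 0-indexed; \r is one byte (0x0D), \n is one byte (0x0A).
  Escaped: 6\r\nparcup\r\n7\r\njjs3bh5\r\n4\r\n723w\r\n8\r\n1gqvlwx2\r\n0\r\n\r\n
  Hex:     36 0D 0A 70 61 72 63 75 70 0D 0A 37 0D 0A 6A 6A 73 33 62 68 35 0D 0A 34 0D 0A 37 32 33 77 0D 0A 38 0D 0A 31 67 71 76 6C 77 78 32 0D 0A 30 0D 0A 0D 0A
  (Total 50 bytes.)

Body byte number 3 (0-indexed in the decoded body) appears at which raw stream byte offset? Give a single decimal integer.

Answer: 6

Derivation:
Chunk 1: stream[0..1]='6' size=0x6=6, data at stream[3..9]='parcup' -> body[0..6], body so far='parcup'
Chunk 2: stream[11..12]='7' size=0x7=7, data at stream[14..21]='jjs3bh5' -> body[6..13], body so far='parcupjjs3bh5'
Chunk 3: stream[23..24]='4' size=0x4=4, data at stream[26..30]='723w' -> body[13..17], body so far='parcupjjs3bh5723w'
Chunk 4: stream[32..33]='8' size=0x8=8, data at stream[35..43]='1gqvlwx2' -> body[17..25], body so far='parcupjjs3bh5723w1gqvlwx2'
Chunk 5: stream[45..46]='0' size=0 (terminator). Final body='parcupjjs3bh5723w1gqvlwx2' (25 bytes)
Body byte 3 at stream offset 6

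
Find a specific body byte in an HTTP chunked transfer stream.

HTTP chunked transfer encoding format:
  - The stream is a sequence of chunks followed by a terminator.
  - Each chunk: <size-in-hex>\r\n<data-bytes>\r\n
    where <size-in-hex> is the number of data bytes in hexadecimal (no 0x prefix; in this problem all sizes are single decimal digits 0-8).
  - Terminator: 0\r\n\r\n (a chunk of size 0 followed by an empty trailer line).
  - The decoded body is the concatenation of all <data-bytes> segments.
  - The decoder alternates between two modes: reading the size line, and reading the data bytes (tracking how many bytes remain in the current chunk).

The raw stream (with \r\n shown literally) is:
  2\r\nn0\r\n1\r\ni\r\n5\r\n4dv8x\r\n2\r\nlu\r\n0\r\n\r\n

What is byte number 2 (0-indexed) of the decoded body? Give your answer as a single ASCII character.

Chunk 1: stream[0..1]='2' size=0x2=2, data at stream[3..5]='n0' -> body[0..2], body so far='n0'
Chunk 2: stream[7..8]='1' size=0x1=1, data at stream[10..11]='i' -> body[2..3], body so far='n0i'
Chunk 3: stream[13..14]='5' size=0x5=5, data at stream[16..21]='4dv8x' -> body[3..8], body so far='n0i4dv8x'
Chunk 4: stream[23..24]='2' size=0x2=2, data at stream[26..28]='lu' -> body[8..10], body so far='n0i4dv8xlu'
Chunk 5: stream[30..31]='0' size=0 (terminator). Final body='n0i4dv8xlu' (10 bytes)
Body byte 2 = 'i'

Answer: i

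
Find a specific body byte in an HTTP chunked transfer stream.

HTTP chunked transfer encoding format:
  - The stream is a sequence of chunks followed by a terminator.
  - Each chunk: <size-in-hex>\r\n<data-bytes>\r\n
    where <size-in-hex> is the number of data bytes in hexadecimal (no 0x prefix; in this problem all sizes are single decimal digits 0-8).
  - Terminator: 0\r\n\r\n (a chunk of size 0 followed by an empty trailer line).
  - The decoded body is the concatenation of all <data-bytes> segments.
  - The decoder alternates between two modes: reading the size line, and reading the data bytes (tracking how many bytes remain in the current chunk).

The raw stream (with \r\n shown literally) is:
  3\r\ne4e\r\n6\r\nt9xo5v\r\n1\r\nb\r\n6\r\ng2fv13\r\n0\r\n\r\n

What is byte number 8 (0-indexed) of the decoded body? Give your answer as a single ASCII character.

Chunk 1: stream[0..1]='3' size=0x3=3, data at stream[3..6]='e4e' -> body[0..3], body so far='e4e'
Chunk 2: stream[8..9]='6' size=0x6=6, data at stream[11..17]='t9xo5v' -> body[3..9], body so far='e4et9xo5v'
Chunk 3: stream[19..20]='1' size=0x1=1, data at stream[22..23]='b' -> body[9..10], body so far='e4et9xo5vb'
Chunk 4: stream[25..26]='6' size=0x6=6, data at stream[28..34]='g2fv13' -> body[10..16], body so far='e4et9xo5vbg2fv13'
Chunk 5: stream[36..37]='0' size=0 (terminator). Final body='e4et9xo5vbg2fv13' (16 bytes)
Body byte 8 = 'v'

Answer: v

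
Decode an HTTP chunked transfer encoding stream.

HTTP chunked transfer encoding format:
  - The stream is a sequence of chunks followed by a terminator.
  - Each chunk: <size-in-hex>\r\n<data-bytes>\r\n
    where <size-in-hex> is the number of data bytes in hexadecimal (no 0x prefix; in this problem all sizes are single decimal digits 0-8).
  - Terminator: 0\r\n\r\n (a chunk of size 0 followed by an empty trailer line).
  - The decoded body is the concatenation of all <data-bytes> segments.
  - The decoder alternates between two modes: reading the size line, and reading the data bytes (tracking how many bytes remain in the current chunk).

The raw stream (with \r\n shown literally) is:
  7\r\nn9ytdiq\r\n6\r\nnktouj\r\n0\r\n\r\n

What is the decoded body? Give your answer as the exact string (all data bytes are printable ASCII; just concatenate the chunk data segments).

Chunk 1: stream[0..1]='7' size=0x7=7, data at stream[3..10]='n9ytdiq' -> body[0..7], body so far='n9ytdiq'
Chunk 2: stream[12..13]='6' size=0x6=6, data at stream[15..21]='nktouj' -> body[7..13], body so far='n9ytdiqnktouj'
Chunk 3: stream[23..24]='0' size=0 (terminator). Final body='n9ytdiqnktouj' (13 bytes)

Answer: n9ytdiqnktouj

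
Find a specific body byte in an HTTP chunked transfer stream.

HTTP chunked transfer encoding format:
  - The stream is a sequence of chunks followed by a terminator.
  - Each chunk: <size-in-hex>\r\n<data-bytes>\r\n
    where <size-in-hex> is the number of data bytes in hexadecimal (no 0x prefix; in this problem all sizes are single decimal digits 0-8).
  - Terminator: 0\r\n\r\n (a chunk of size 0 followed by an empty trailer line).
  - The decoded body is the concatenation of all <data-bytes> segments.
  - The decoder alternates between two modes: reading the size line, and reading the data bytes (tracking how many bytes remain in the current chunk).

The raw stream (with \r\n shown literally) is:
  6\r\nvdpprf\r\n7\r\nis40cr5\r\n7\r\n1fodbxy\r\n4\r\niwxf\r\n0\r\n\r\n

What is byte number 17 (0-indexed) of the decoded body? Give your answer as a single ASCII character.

Answer: b

Derivation:
Chunk 1: stream[0..1]='6' size=0x6=6, data at stream[3..9]='vdpprf' -> body[0..6], body so far='vdpprf'
Chunk 2: stream[11..12]='7' size=0x7=7, data at stream[14..21]='is40cr5' -> body[6..13], body so far='vdpprfis40cr5'
Chunk 3: stream[23..24]='7' size=0x7=7, data at stream[26..33]='1fodbxy' -> body[13..20], body so far='vdpprfis40cr51fodbxy'
Chunk 4: stream[35..36]='4' size=0x4=4, data at stream[38..42]='iwxf' -> body[20..24], body so far='vdpprfis40cr51fodbxyiwxf'
Chunk 5: stream[44..45]='0' size=0 (terminator). Final body='vdpprfis40cr51fodbxyiwxf' (24 bytes)
Body byte 17 = 'b'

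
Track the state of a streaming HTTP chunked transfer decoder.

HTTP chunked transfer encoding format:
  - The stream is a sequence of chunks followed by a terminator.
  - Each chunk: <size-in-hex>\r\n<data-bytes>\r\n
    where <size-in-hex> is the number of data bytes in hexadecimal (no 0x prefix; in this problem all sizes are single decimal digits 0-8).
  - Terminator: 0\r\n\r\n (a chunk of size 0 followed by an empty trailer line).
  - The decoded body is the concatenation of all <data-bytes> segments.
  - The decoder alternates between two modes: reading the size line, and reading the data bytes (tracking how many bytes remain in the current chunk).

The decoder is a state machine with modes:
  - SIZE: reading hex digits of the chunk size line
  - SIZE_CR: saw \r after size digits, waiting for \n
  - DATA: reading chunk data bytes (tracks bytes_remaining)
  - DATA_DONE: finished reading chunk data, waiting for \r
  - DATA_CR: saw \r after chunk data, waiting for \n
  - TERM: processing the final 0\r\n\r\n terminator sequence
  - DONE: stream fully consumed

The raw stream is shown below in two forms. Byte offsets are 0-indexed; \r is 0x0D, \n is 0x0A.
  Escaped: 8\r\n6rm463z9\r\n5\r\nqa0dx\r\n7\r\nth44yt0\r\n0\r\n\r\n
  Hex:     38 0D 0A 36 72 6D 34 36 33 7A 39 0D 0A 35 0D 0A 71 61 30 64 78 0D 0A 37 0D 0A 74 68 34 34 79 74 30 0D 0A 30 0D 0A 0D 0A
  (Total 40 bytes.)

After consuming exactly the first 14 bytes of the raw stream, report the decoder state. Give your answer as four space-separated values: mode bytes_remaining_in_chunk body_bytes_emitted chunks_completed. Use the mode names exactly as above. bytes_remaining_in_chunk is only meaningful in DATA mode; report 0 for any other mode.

Byte 0 = '8': mode=SIZE remaining=0 emitted=0 chunks_done=0
Byte 1 = 0x0D: mode=SIZE_CR remaining=0 emitted=0 chunks_done=0
Byte 2 = 0x0A: mode=DATA remaining=8 emitted=0 chunks_done=0
Byte 3 = '6': mode=DATA remaining=7 emitted=1 chunks_done=0
Byte 4 = 'r': mode=DATA remaining=6 emitted=2 chunks_done=0
Byte 5 = 'm': mode=DATA remaining=5 emitted=3 chunks_done=0
Byte 6 = '4': mode=DATA remaining=4 emitted=4 chunks_done=0
Byte 7 = '6': mode=DATA remaining=3 emitted=5 chunks_done=0
Byte 8 = '3': mode=DATA remaining=2 emitted=6 chunks_done=0
Byte 9 = 'z': mode=DATA remaining=1 emitted=7 chunks_done=0
Byte 10 = '9': mode=DATA_DONE remaining=0 emitted=8 chunks_done=0
Byte 11 = 0x0D: mode=DATA_CR remaining=0 emitted=8 chunks_done=0
Byte 12 = 0x0A: mode=SIZE remaining=0 emitted=8 chunks_done=1
Byte 13 = '5': mode=SIZE remaining=0 emitted=8 chunks_done=1

Answer: SIZE 0 8 1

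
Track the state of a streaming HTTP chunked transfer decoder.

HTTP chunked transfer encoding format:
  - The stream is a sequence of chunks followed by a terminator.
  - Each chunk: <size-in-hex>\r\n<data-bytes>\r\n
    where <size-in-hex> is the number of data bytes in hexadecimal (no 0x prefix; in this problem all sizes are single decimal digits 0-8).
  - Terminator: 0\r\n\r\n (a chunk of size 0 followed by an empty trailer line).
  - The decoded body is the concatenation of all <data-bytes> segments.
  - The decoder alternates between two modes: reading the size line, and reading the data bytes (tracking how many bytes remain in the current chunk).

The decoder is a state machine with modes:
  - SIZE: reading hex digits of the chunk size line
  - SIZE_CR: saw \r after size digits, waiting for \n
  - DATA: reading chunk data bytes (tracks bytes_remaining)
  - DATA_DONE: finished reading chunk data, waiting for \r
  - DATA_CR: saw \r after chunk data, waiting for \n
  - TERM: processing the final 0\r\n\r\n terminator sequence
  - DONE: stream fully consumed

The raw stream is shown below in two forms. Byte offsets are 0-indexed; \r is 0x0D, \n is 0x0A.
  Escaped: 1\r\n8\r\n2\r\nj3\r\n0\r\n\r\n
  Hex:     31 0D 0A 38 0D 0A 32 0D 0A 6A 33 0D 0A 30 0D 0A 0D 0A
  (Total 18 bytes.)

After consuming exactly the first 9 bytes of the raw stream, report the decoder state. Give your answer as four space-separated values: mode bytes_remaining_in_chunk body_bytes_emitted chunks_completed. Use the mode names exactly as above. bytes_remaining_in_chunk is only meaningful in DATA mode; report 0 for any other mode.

Answer: DATA 2 1 1

Derivation:
Byte 0 = '1': mode=SIZE remaining=0 emitted=0 chunks_done=0
Byte 1 = 0x0D: mode=SIZE_CR remaining=0 emitted=0 chunks_done=0
Byte 2 = 0x0A: mode=DATA remaining=1 emitted=0 chunks_done=0
Byte 3 = '8': mode=DATA_DONE remaining=0 emitted=1 chunks_done=0
Byte 4 = 0x0D: mode=DATA_CR remaining=0 emitted=1 chunks_done=0
Byte 5 = 0x0A: mode=SIZE remaining=0 emitted=1 chunks_done=1
Byte 6 = '2': mode=SIZE remaining=0 emitted=1 chunks_done=1
Byte 7 = 0x0D: mode=SIZE_CR remaining=0 emitted=1 chunks_done=1
Byte 8 = 0x0A: mode=DATA remaining=2 emitted=1 chunks_done=1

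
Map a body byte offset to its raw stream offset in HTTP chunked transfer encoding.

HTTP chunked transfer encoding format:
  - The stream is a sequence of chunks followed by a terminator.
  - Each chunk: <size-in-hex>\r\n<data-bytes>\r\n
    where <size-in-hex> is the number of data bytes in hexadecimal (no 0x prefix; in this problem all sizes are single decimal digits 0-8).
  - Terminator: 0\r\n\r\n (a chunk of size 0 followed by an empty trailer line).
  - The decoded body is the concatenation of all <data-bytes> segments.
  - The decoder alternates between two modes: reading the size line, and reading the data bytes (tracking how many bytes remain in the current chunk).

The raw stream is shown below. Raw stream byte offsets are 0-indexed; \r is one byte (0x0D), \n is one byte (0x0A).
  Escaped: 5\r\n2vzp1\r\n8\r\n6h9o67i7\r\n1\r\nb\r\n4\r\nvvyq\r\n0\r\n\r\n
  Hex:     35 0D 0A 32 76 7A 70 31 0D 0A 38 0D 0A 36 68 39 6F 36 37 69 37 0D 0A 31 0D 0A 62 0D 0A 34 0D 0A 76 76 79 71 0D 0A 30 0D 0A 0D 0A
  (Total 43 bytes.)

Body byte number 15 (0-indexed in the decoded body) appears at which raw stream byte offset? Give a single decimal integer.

Chunk 1: stream[0..1]='5' size=0x5=5, data at stream[3..8]='2vzp1' -> body[0..5], body so far='2vzp1'
Chunk 2: stream[10..11]='8' size=0x8=8, data at stream[13..21]='6h9o67i7' -> body[5..13], body so far='2vzp16h9o67i7'
Chunk 3: stream[23..24]='1' size=0x1=1, data at stream[26..27]='b' -> body[13..14], body so far='2vzp16h9o67i7b'
Chunk 4: stream[29..30]='4' size=0x4=4, data at stream[32..36]='vvyq' -> body[14..18], body so far='2vzp16h9o67i7bvvyq'
Chunk 5: stream[38..39]='0' size=0 (terminator). Final body='2vzp16h9o67i7bvvyq' (18 bytes)
Body byte 15 at stream offset 33

Answer: 33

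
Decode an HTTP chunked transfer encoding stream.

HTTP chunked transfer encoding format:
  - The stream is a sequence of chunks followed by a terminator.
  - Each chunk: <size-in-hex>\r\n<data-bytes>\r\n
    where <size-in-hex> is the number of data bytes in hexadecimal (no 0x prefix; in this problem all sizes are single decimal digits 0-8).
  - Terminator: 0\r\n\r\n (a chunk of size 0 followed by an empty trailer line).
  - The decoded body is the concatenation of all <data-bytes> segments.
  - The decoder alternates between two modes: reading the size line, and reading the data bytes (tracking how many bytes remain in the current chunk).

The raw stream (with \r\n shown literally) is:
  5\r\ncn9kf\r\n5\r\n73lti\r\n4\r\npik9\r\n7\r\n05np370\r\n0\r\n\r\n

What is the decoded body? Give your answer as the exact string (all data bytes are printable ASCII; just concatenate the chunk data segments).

Chunk 1: stream[0..1]='5' size=0x5=5, data at stream[3..8]='cn9kf' -> body[0..5], body so far='cn9kf'
Chunk 2: stream[10..11]='5' size=0x5=5, data at stream[13..18]='73lti' -> body[5..10], body so far='cn9kf73lti'
Chunk 3: stream[20..21]='4' size=0x4=4, data at stream[23..27]='pik9' -> body[10..14], body so far='cn9kf73ltipik9'
Chunk 4: stream[29..30]='7' size=0x7=7, data at stream[32..39]='05np370' -> body[14..21], body so far='cn9kf73ltipik905np370'
Chunk 5: stream[41..42]='0' size=0 (terminator). Final body='cn9kf73ltipik905np370' (21 bytes)

Answer: cn9kf73ltipik905np370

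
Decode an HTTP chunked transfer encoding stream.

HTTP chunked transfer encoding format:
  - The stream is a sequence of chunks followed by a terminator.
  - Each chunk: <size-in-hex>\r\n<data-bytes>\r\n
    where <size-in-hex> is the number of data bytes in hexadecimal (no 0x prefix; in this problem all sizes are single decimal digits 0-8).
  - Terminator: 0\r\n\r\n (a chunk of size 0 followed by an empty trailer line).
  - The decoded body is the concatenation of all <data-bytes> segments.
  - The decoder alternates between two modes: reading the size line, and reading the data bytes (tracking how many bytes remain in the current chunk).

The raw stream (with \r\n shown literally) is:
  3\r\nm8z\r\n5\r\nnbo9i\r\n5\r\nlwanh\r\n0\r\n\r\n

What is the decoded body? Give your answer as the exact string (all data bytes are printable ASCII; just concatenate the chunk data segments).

Chunk 1: stream[0..1]='3' size=0x3=3, data at stream[3..6]='m8z' -> body[0..3], body so far='m8z'
Chunk 2: stream[8..9]='5' size=0x5=5, data at stream[11..16]='nbo9i' -> body[3..8], body so far='m8znbo9i'
Chunk 3: stream[18..19]='5' size=0x5=5, data at stream[21..26]='lwanh' -> body[8..13], body so far='m8znbo9ilwanh'
Chunk 4: stream[28..29]='0' size=0 (terminator). Final body='m8znbo9ilwanh' (13 bytes)

Answer: m8znbo9ilwanh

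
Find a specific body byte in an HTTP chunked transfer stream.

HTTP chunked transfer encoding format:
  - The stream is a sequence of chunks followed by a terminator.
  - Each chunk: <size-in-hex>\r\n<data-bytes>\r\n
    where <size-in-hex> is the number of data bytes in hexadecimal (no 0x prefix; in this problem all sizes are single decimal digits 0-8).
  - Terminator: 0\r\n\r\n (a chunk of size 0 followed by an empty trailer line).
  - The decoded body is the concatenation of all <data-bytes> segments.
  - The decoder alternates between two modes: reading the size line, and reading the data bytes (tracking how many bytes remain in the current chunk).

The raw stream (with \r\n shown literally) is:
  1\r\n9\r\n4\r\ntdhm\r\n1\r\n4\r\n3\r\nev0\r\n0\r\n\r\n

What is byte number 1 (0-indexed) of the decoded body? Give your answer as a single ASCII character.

Answer: t

Derivation:
Chunk 1: stream[0..1]='1' size=0x1=1, data at stream[3..4]='9' -> body[0..1], body so far='9'
Chunk 2: stream[6..7]='4' size=0x4=4, data at stream[9..13]='tdhm' -> body[1..5], body so far='9tdhm'
Chunk 3: stream[15..16]='1' size=0x1=1, data at stream[18..19]='4' -> body[5..6], body so far='9tdhm4'
Chunk 4: stream[21..22]='3' size=0x3=3, data at stream[24..27]='ev0' -> body[6..9], body so far='9tdhm4ev0'
Chunk 5: stream[29..30]='0' size=0 (terminator). Final body='9tdhm4ev0' (9 bytes)
Body byte 1 = 't'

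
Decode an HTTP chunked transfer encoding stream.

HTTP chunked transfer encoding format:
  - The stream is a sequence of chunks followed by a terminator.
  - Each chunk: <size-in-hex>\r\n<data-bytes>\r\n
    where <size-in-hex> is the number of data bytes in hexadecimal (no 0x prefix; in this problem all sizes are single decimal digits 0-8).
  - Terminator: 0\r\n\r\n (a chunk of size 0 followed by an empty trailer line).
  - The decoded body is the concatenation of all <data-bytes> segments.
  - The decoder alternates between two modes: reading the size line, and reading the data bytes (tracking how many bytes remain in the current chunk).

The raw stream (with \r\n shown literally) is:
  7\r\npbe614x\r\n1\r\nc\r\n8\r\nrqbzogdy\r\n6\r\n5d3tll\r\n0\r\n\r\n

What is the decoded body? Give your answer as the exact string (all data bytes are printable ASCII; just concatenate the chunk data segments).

Chunk 1: stream[0..1]='7' size=0x7=7, data at stream[3..10]='pbe614x' -> body[0..7], body so far='pbe614x'
Chunk 2: stream[12..13]='1' size=0x1=1, data at stream[15..16]='c' -> body[7..8], body so far='pbe614xc'
Chunk 3: stream[18..19]='8' size=0x8=8, data at stream[21..29]='rqbzogdy' -> body[8..16], body so far='pbe614xcrqbzogdy'
Chunk 4: stream[31..32]='6' size=0x6=6, data at stream[34..40]='5d3tll' -> body[16..22], body so far='pbe614xcrqbzogdy5d3tll'
Chunk 5: stream[42..43]='0' size=0 (terminator). Final body='pbe614xcrqbzogdy5d3tll' (22 bytes)

Answer: pbe614xcrqbzogdy5d3tll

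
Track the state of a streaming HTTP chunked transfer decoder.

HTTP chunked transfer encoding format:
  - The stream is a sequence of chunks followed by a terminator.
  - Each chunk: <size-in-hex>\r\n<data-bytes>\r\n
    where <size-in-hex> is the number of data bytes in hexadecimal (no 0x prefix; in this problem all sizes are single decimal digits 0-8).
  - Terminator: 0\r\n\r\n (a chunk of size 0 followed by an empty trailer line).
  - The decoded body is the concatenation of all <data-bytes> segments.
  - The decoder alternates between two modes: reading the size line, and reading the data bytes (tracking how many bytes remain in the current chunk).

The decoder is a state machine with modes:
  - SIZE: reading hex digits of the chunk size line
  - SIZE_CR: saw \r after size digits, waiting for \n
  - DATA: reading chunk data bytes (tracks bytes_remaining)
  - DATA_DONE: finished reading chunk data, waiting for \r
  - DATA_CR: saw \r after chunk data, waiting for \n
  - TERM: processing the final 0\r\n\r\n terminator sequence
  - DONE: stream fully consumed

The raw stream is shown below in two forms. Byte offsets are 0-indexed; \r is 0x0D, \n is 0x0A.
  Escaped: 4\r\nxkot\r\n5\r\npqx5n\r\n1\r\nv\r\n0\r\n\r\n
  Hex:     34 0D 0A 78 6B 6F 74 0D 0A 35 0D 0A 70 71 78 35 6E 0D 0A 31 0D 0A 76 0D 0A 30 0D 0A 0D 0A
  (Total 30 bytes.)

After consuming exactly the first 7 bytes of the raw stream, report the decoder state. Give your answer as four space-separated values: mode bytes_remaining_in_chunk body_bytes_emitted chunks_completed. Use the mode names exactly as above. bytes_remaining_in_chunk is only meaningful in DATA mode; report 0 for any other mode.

Byte 0 = '4': mode=SIZE remaining=0 emitted=0 chunks_done=0
Byte 1 = 0x0D: mode=SIZE_CR remaining=0 emitted=0 chunks_done=0
Byte 2 = 0x0A: mode=DATA remaining=4 emitted=0 chunks_done=0
Byte 3 = 'x': mode=DATA remaining=3 emitted=1 chunks_done=0
Byte 4 = 'k': mode=DATA remaining=2 emitted=2 chunks_done=0
Byte 5 = 'o': mode=DATA remaining=1 emitted=3 chunks_done=0
Byte 6 = 't': mode=DATA_DONE remaining=0 emitted=4 chunks_done=0

Answer: DATA_DONE 0 4 0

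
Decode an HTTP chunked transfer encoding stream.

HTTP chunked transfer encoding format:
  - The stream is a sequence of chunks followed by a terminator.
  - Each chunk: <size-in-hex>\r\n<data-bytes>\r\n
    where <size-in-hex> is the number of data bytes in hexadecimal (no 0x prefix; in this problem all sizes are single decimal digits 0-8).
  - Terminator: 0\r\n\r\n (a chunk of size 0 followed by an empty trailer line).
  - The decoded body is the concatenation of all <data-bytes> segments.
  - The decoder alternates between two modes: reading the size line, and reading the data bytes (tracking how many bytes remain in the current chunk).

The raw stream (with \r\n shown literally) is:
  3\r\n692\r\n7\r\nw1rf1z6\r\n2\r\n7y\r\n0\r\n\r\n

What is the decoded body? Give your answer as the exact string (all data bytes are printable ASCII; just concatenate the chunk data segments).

Answer: 692w1rf1z67y

Derivation:
Chunk 1: stream[0..1]='3' size=0x3=3, data at stream[3..6]='692' -> body[0..3], body so far='692'
Chunk 2: stream[8..9]='7' size=0x7=7, data at stream[11..18]='w1rf1z6' -> body[3..10], body so far='692w1rf1z6'
Chunk 3: stream[20..21]='2' size=0x2=2, data at stream[23..25]='7y' -> body[10..12], body so far='692w1rf1z67y'
Chunk 4: stream[27..28]='0' size=0 (terminator). Final body='692w1rf1z67y' (12 bytes)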